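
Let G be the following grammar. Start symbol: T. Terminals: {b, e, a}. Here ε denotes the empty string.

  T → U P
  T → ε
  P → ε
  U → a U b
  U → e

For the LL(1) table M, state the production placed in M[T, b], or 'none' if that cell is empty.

FIRST(P) = {ε}
FIRST(U) = {a, e}
FIRST(T) = {ε, a, e}  (via U P)
FOLLOW(T) includes $ since T is the start symbol.
FOLLOW(T): T appears on no right-hand side. Thus FOLLOW(T) = {$}.
For T → U P: FIRST(U P) = {a, e}, so it goes in M[T, t] for t ∈ {a, e}.
For T → ε: FIRST(ε) = {ε}, so it goes in M[T, t] for t ∈ {}; since ε ∈ FIRST, also for every t ∈ FOLLOW(T) = {$}.
None of these place a production in M[T, b].

none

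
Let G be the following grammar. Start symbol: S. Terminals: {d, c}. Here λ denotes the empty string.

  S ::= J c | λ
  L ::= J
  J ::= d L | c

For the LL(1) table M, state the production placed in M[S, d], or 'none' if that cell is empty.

FIRST(J) = {c, d}
FIRST(S) = {λ, c, d}  (via J c)
FIRST(L) = {c, d}  (via J)
FOLLOW(S) includes $ since S is the start symbol.
FOLLOW(S): S appears on no right-hand side. Thus FOLLOW(S) = {$}.
For S ::= J c: FIRST(J c) = {c, d}, so it goes in M[S, t] for t ∈ {c, d}.
For S ::= λ: FIRST(λ) = {λ}, so it goes in M[S, t] for t ∈ {}; since λ ∈ FIRST, also for every t ∈ FOLLOW(S) = {$}.

S ::= J c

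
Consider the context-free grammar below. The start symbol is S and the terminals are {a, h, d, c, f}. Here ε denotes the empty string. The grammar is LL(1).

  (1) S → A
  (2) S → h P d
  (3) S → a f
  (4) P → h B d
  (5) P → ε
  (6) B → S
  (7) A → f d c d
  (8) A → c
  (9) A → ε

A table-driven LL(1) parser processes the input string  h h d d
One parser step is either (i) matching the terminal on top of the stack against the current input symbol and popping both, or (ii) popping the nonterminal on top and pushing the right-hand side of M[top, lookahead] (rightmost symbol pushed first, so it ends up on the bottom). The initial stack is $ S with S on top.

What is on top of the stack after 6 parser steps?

A

     Stack      Input      Action
  1  $ S        h h d d $  expand S → h P d
  2  $ d P h    h h d d $  match h
  3  $ d P      h d d $    expand P → h B d
  4  $ d d B h  h d d $    match h
  5  $ d d B    d d $      expand B → S
  6  $ d d S    d d $      expand S → A
Stack after step 6: $ d d A (top = A).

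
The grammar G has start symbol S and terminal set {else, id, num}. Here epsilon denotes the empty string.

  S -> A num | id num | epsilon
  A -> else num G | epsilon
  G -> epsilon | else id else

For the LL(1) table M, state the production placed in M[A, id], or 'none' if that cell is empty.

none

FIRST(A) = {epsilon, else}
FIRST(G) = {epsilon, else}
FIRST(S) = {epsilon, else, id, num}  (via A num)
FOLLOW(S) includes $ since S is the start symbol.
FOLLOW(A): in S->A num, A is followed by num with FIRST {num}. Thus FOLLOW(A) = {num}.
For A -> else num G: FIRST(else num G) = {else}, so it goes in M[A, t] for t ∈ {else}.
For A -> epsilon: FIRST(epsilon) = {epsilon}, so it goes in M[A, t] for t ∈ {}; since epsilon ∈ FIRST, also for every t ∈ FOLLOW(A) = {num}.
None of these place a production in M[A, id].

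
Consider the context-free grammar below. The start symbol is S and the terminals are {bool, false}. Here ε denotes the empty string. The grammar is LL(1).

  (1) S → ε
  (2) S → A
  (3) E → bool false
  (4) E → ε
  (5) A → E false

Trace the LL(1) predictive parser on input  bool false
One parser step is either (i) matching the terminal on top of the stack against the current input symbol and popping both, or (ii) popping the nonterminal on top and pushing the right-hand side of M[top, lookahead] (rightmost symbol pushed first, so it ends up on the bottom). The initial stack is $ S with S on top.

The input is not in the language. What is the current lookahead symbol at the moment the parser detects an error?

step 1: stack=$ S  input=bool false $  — expand S → A
step 2: stack=$ A  input=bool false $  — expand A → E false
step 3: stack=$ false E  input=bool false $  — expand E → bool false
step 4: stack=$ false false bool  input=bool false $  — match bool
step 5: stack=$ false false  input=false $  — match false
step 6: stack=$ false  input=$  — error: top is terminal false but lookahead is $

$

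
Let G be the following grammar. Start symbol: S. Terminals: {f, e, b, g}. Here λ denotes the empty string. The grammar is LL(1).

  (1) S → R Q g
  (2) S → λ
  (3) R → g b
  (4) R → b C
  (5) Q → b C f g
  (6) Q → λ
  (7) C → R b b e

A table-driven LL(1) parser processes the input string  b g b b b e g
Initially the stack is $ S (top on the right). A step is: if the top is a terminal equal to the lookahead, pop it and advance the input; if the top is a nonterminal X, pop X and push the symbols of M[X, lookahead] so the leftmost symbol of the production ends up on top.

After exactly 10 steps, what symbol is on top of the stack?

      Stack            Input            Action
   1  $ S              b g b b b e g $  expand S → R Q g
   2  $ g Q R          b g b b b e g $  expand R → b C
   3  $ g Q C b        b g b b b e g $  match b
   4  $ g Q C          g b b b e g $    expand C → R b b e
   5  $ g Q e b b R    g b b b e g $    expand R → g b
   6  $ g Q e b b b g  g b b b e g $    match g
   7  $ g Q e b b b    b b b e g $      match b
   8  $ g Q e b b      b b e g $        match b
   9  $ g Q e b        b e g $          match b
  10  $ g Q e          e g $            match e
Stack after step 10: $ g Q (top = Q).

Q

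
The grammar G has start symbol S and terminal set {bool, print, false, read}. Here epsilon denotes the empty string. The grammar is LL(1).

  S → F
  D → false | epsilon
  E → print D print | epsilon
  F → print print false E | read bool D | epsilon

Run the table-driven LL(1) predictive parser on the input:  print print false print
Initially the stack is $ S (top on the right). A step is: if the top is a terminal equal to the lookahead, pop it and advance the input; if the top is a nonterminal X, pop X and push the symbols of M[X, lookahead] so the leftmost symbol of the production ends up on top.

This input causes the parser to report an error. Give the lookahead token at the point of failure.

     Stack                  Input                      Action
  1  $ S                    print print false print $  expand S → F
  2  $ F                    print print false print $  expand F → print print false E
  3  $ E false print print  print print false print $  match print
  4  $ E false print        print false print $        match print
  5  $ E false              false print $              match false
  6  $ E                    print $                    expand E → print D print
  7  $ print D print        print $                    match print
  8  $ print D              $                          expand D → epsilon
  9  $ print                $                          error: top is terminal print but lookahead is $

$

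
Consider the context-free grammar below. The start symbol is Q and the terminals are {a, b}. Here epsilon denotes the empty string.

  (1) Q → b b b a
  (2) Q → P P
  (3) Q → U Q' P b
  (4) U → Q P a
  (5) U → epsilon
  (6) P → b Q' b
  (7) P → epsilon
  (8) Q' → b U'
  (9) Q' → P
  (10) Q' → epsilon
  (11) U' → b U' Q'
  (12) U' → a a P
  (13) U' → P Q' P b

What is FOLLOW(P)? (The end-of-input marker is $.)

FIRST(P) = {epsilon, b}
FIRST(Q') = {epsilon, b}  (via P)
FIRST(U') = {a, b}  (via P Q' P b)
FIRST(Q) = {epsilon, a, b}  (via P P, U Q' P b)
FIRST(U) = {epsilon, a, b}  (via Q P a)
FOLLOW(Q) includes $ since Q is the start symbol.
FOLLOW(Q): in U→Q P a, Q is followed by P a with FIRST {a, b}. Thus FOLLOW(Q) = {$, a, b}.
FOLLOW(U): in Q→U Q' P b, U is followed by Q' P b with FIRST {b}. Thus FOLLOW(U) = {b}.
FOLLOW(P): in Q→P P (occurrence 1), P is followed by P with FIRST {epsilon, b}; in Q→P P (occurrence 1), the suffix after P is nullable, so FOLLOW(P) ⊇ FOLLOW(Q) = {$, a, b}; in Q→P P (occurrence 2), the suffix after P is empty, so FOLLOW(P) ⊇ FOLLOW(Q) = {$, a, b}; in Q→U Q' P b, P is followed by b with FIRST {b}; in U→Q P a, P is followed by a with FIRST {a}; in Q'→P, the suffix after P is empty, so FOLLOW(P) ⊇ FOLLOW(Q') = {b}; in U'→a a P, the suffix after P is empty, so FOLLOW(P) ⊇ FOLLOW(U') = {b}; in U'→P Q' P b (occurrence 1), P is followed by Q' P b with FIRST {b}; in U'→P Q' P b (occurrence 2), P is followed by b with FIRST {b}. Thus FOLLOW(P) = {$, a, b}.
FOLLOW(Q'): in Q→U Q' P b, Q' is followed by P b with FIRST {b}; in P→b Q' b, Q' is followed by b with FIRST {b}; in U'→b U' Q', the suffix after Q' is empty, so FOLLOW(Q') ⊇ FOLLOW(U') = {b}; in U'→P Q' P b, Q' is followed by P b with FIRST {b}. Thus FOLLOW(Q') = {b}.
FOLLOW(U'): in Q'→b U', the suffix after U' is empty, so FOLLOW(U') ⊇ FOLLOW(Q') = {b}; in U'→b U' Q', U' is followed by Q' with FIRST {epsilon, b}; in U'→b U' Q', the suffix after U' is nullable (adds nothing new). Thus FOLLOW(U') = {b}.

{$, a, b}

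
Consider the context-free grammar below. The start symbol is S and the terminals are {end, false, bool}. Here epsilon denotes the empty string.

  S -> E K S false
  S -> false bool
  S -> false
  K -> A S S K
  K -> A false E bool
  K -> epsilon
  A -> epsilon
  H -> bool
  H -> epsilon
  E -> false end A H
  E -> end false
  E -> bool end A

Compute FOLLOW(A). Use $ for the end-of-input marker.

FIRST(A): from A->epsilon we get {epsilon}. So FIRST(A) = {epsilon}.
FIRST(H): from H->bool we get {bool}; from H->epsilon we get {epsilon}. So FIRST(H) = {epsilon, bool}.
FIRST(E): from E->false end A H we get {false}; from E->end false we get {end}; from E->bool end A we get {bool}. So FIRST(E) = {bool, end, false}.
FIRST(S): from S->E K S false we get {bool, end, false}; from S->false bool we get {false}; from S->false we get {false}. So FIRST(S) = {bool, end, false}.
FIRST(K): from K->A S S K we get {bool, end, false}; from K->A false E bool we get {false}; from K->epsilon we get {epsilon}. So FIRST(K) = {epsilon, bool, end, false}.
FOLLOW(S) includes $ since S is the start symbol.
FOLLOW(K): in S->E K S false, K is followed by S false with FIRST {bool, end, false}; in K->A S S K, the suffix after K is empty (adds nothing new). Thus FOLLOW(K) = {bool, end, false}.
FOLLOW(S): in S->E K S false, S is followed by false with FIRST {false}; in K->A S S K (occurrence 1), S is followed by S K with FIRST {bool, end, false}; in K->A S S K (occurrence 2), S is followed by K with FIRST {epsilon, bool, end, false}; in K->A S S K (occurrence 2), the suffix after S is nullable, so FOLLOW(S) ⊇ FOLLOW(K) = {bool, end, false}. Thus FOLLOW(S) = {$, bool, end, false}.
FOLLOW(E): in S->E K S false, E is followed by K S false with FIRST {bool, end, false}; in K->A false E bool, E is followed by bool with FIRST {bool}. Thus FOLLOW(E) = {bool, end, false}.
FOLLOW(A): in K->A S S K, A is followed by S S K with FIRST {bool, end, false}; in K->A false E bool, A is followed by false E bool with FIRST {false}; in E->false end A H, A is followed by H with FIRST {epsilon, bool}; in E->false end A H, the suffix after A is nullable, so FOLLOW(A) ⊇ FOLLOW(E) = {bool, end, false}; in E->bool end A, the suffix after A is empty, so FOLLOW(A) ⊇ FOLLOW(E) = {bool, end, false}. Thus FOLLOW(A) = {bool, end, false}.
FOLLOW(H): in E->false end A H, the suffix after H is empty, so FOLLOW(H) ⊇ FOLLOW(E) = {bool, end, false}. Thus FOLLOW(H) = {bool, end, false}.

{bool, end, false}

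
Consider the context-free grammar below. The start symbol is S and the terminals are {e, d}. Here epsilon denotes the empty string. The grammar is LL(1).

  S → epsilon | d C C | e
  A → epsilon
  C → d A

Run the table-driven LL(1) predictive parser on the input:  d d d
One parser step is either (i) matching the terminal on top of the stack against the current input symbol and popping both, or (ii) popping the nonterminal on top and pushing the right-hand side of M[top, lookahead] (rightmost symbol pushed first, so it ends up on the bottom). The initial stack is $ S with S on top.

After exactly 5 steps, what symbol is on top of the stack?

step 1: stack=$ S  input=d d d $  — expand S → d C C
step 2: stack=$ C C d  input=d d d $  — match d
step 3: stack=$ C C  input=d d $  — expand C → d A
step 4: stack=$ C A d  input=d d $  — match d
step 5: stack=$ C A  input=d $  — expand A → epsilon
Stack after step 5: $ C (top = C).

C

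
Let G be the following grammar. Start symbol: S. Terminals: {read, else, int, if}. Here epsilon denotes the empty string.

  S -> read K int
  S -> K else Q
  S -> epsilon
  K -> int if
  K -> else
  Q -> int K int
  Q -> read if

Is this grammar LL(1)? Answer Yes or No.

FIRST(S) = {epsilon, else, int, read}
FIRST(K) = {else, int}
FIRST(Q) = {int, read}
FOLLOW(S) = {$}
FOLLOW(K) = {else, int}
FOLLOW(Q) = {$}
Each cell of M receives at most one production.

Yes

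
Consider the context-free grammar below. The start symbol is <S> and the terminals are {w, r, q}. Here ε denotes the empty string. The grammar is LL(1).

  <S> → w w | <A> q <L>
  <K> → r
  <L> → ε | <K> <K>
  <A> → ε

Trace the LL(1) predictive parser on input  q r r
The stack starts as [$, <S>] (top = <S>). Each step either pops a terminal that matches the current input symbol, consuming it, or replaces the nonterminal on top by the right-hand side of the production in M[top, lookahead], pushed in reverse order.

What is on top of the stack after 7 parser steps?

r

     Stack        Input    Action
  1  $ <S>        q r r $  expand <S> → <A> q <L>
  2  $ <L> q <A>  q r r $  expand <A> → ε
  3  $ <L> q      q r r $  match q
  4  $ <L>        r r $    expand <L> → <K> <K>
  5  $ <K> <K>    r r $    expand <K> → r
  6  $ <K> r      r r $    match r
  7  $ <K>        r $      expand <K> → r
Stack after step 7: $ r (top = r).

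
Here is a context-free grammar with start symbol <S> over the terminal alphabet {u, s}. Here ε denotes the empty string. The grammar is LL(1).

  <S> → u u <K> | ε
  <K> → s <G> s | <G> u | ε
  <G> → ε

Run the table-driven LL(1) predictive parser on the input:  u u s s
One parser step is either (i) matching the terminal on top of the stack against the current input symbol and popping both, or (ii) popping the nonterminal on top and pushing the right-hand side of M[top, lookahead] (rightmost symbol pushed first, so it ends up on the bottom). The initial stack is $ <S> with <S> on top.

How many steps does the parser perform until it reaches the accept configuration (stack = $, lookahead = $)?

7

     Stack      Input      Action
  1  $ <S>      u u s s $  expand <S> → u u <K>
  2  $ <K> u u  u u s s $  match u
  3  $ <K> u    u s s $    match u
  4  $ <K>      s s $      expand <K> → s <G> s
  5  $ s <G> s  s s $      match s
  6  $ s <G>    s $        expand <G> → ε
  7  $ s        s $        match s
Accept reached after 7 steps.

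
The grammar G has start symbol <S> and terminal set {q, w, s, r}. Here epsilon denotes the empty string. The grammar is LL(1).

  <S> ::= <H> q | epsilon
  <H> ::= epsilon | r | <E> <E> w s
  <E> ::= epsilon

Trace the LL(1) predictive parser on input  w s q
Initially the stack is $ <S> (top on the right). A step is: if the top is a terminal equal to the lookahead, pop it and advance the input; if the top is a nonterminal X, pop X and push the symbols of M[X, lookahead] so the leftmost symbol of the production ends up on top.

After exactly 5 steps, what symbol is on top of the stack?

     Stack            Input    Action
  1  $ <S>            w s q $  expand <S> ::= <H> q
  2  $ q <H>          w s q $  expand <H> ::= <E> <E> w s
  3  $ q s w <E> <E>  w s q $  expand <E> ::= epsilon
  4  $ q s w <E>      w s q $  expand <E> ::= epsilon
  5  $ q s w          w s q $  match w
Stack after step 5: $ q s (top = s).

s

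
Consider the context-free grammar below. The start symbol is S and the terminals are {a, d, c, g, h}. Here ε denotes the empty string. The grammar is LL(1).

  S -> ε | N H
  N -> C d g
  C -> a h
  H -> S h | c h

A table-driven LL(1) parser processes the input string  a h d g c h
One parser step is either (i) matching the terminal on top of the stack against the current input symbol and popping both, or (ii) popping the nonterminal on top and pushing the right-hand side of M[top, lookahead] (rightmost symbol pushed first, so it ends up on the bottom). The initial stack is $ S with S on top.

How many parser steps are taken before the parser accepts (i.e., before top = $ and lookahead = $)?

10

step 1: stack=$ S  input=a h d g c h $  — expand S -> N H
step 2: stack=$ H N  input=a h d g c h $  — expand N -> C d g
step 3: stack=$ H g d C  input=a h d g c h $  — expand C -> a h
step 4: stack=$ H g d h a  input=a h d g c h $  — match a
step 5: stack=$ H g d h  input=h d g c h $  — match h
step 6: stack=$ H g d  input=d g c h $  — match d
step 7: stack=$ H g  input=g c h $  — match g
step 8: stack=$ H  input=c h $  — expand H -> c h
step 9: stack=$ h c  input=c h $  — match c
step 10: stack=$ h  input=h $  — match h
Accept reached after 10 steps.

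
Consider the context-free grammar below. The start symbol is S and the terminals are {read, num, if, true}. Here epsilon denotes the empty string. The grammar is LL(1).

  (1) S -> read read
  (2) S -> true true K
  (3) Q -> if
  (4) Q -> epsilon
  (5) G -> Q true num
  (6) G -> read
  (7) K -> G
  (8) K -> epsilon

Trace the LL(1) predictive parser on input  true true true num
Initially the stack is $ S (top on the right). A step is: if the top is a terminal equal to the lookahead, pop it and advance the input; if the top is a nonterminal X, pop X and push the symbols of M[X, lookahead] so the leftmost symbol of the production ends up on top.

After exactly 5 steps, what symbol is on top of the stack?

Q

     Stack          Input                 Action
  1  $ S            true true true num $  expand S -> true true K
  2  $ K true true  true true true num $  match true
  3  $ K true       true true num $       match true
  4  $ K            true num $            expand K -> G
  5  $ G            true num $            expand G -> Q true num
Stack after step 5: $ num true Q (top = Q).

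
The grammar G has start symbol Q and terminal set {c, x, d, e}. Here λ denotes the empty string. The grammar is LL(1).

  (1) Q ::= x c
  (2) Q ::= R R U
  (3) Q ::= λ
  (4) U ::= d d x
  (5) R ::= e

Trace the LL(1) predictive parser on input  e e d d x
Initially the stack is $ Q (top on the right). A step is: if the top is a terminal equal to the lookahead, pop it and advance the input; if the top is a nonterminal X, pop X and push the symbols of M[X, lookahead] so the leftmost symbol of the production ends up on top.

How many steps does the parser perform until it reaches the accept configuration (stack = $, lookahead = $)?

9

     Stack    Input        Action
  1  $ Q      e e d d x $  expand Q ::= R R U
  2  $ U R R  e e d d x $  expand R ::= e
  3  $ U R e  e e d d x $  match e
  4  $ U R    e d d x $    expand R ::= e
  5  $ U e    e d d x $    match e
  6  $ U      d d x $      expand U ::= d d x
  7  $ x d d  d d x $      match d
  8  $ x d    d x $        match d
  9  $ x      x $          match x
Accept reached after 9 steps.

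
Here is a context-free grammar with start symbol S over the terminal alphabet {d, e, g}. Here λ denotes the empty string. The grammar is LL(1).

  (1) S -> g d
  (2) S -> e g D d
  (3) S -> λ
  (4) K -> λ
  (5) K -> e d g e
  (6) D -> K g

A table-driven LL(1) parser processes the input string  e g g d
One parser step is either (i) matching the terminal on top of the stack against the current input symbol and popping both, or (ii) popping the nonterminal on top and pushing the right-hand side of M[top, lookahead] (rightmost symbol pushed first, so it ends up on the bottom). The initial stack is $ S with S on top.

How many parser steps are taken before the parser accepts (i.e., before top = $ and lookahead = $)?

     Stack      Input      Action
  1  $ S        e g g d $  expand S -> e g D d
  2  $ d D g e  e g g d $  match e
  3  $ d D g    g g d $    match g
  4  $ d D      g d $      expand D -> K g
  5  $ d g K    g d $      expand K -> λ
  6  $ d g      g d $      match g
  7  $ d        d $        match d
Accept reached after 7 steps.

7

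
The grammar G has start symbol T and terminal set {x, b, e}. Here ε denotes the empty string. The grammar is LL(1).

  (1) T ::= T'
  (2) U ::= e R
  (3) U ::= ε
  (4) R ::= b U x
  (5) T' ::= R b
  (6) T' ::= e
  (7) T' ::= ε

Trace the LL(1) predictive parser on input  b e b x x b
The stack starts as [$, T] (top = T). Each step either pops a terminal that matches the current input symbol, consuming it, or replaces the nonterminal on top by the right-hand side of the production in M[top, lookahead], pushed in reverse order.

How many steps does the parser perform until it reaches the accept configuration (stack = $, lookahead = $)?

12

step 1: stack=$ T  input=b e b x x b $  — expand T ::= T'
step 2: stack=$ T'  input=b e b x x b $  — expand T' ::= R b
step 3: stack=$ b R  input=b e b x x b $  — expand R ::= b U x
step 4: stack=$ b x U b  input=b e b x x b $  — match b
step 5: stack=$ b x U  input=e b x x b $  — expand U ::= e R
step 6: stack=$ b x R e  input=e b x x b $  — match e
step 7: stack=$ b x R  input=b x x b $  — expand R ::= b U x
step 8: stack=$ b x x U b  input=b x x b $  — match b
step 9: stack=$ b x x U  input=x x b $  — expand U ::= ε
step 10: stack=$ b x x  input=x x b $  — match x
step 11: stack=$ b x  input=x b $  — match x
step 12: stack=$ b  input=b $  — match b
Accept reached after 12 steps.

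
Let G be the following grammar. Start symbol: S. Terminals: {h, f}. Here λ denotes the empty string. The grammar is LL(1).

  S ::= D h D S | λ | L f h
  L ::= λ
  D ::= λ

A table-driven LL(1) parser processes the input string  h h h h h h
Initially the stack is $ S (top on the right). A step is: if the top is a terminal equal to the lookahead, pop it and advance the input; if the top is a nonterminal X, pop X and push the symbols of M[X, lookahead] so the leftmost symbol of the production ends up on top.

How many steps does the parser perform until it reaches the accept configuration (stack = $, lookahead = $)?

      Stack      Input          Action
   1  $ S        h h h h h h $  expand S ::= D h D S
   2  $ S D h D  h h h h h h $  expand D ::= λ
   3  $ S D h    h h h h h h $  match h
   4  $ S D      h h h h h $    expand D ::= λ
   5  $ S        h h h h h $    expand S ::= D h D S
   6  $ S D h D  h h h h h $    expand D ::= λ
   7  $ S D h    h h h h h $    match h
   8  $ S D      h h h h $      expand D ::= λ
   9  $ S        h h h h $      expand S ::= D h D S
  10  $ S D h D  h h h h $      expand D ::= λ
  11  $ S D h    h h h h $      match h
  12  $ S D      h h h $        expand D ::= λ
  13  $ S        h h h $        expand S ::= D h D S
  14  $ S D h D  h h h $        expand D ::= λ
  15  $ S D h    h h h $        match h
  16  $ S D      h h $          expand D ::= λ
  17  $ S        h h $          expand S ::= D h D S
  18  $ S D h D  h h $          expand D ::= λ
  19  $ S D h    h h $          match h
  20  $ S D      h $            expand D ::= λ
  21  $ S        h $            expand S ::= D h D S
  22  $ S D h D  h $            expand D ::= λ
  23  $ S D h    h $            match h
  24  $ S D      $              expand D ::= λ
  25  $ S        $              expand S ::= λ
Accept reached after 25 steps.

25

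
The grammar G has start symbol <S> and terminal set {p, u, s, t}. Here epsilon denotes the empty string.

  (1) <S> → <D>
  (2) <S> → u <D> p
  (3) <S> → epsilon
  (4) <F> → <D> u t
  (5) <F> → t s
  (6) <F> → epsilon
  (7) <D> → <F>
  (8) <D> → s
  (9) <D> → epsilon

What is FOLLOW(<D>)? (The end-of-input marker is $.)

{$, p, u}

FIRST(<S>): from <S>→<D> we get {epsilon, s, t, u}; from <S>→u <D> p we get {u}; from <S>→epsilon we get {epsilon}. So FIRST(<S>) = {epsilon, s, t, u}.
FIRST(<F>): from <F>→<D> u t we get {s, t, u}; from <F>→t s we get {t}; from <F>→epsilon we get {epsilon}. So FIRST(<F>) = {epsilon, s, t, u}.
FIRST(<D>): from <D>→<F> we get {epsilon, s, t, u}; from <D>→s we get {s}; from <D>→epsilon we get {epsilon}. So FIRST(<D>) = {epsilon, s, t, u}.
FOLLOW(<S>) includes $ since <S> is the start symbol.
FOLLOW(<S>): <S> appears on no right-hand side. Thus FOLLOW(<S>) = {$}.
FOLLOW(<D>): in <S>→<D>, the suffix after <D> is empty, so FOLLOW(<D>) ⊇ FOLLOW(<S>) = {$}; in <S>→u <D> p, <D> is followed by p with FIRST {p}; in <F>→<D> u t, <D> is followed by u t with FIRST {u}. Thus FOLLOW(<D>) = {$, p, u}.
FOLLOW(<F>): in <D>→<F>, the suffix after <F> is empty, so FOLLOW(<F>) ⊇ FOLLOW(<D>) = {$, p, u}. Thus FOLLOW(<F>) = {$, p, u}.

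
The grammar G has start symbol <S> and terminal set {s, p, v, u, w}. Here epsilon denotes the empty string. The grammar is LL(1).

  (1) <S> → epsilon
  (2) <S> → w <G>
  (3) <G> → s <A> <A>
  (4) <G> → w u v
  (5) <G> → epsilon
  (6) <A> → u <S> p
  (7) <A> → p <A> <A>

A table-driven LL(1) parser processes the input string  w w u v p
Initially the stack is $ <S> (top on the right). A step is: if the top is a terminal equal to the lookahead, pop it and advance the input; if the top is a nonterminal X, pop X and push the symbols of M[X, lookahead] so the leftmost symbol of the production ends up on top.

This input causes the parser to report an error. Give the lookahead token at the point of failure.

step 1: stack=$ <S>  input=w w u v p $  — expand <S> → w <G>
step 2: stack=$ <G> w  input=w w u v p $  — match w
step 3: stack=$ <G>  input=w u v p $  — expand <G> → w u v
step 4: stack=$ v u w  input=w u v p $  — match w
step 5: stack=$ v u  input=u v p $  — match u
step 6: stack=$ v  input=v p $  — match v
step 7: stack=$  input=p $  — error: stack empty but input remains

p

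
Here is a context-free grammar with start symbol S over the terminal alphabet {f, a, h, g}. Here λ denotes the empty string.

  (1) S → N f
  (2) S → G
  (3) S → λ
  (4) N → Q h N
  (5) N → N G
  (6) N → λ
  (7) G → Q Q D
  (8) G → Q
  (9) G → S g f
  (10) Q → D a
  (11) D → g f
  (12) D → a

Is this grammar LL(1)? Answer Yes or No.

FIRST(S) = {λ, a, f, g}
FIRST(N) = {λ, a, f, g}
FIRST(G) = {a, f, g}
FIRST(Q) = {a, g}
FIRST(D) = {a, g}
FOLLOW(S) = {$, g}
FOLLOW(N) = {a, f, g}
FOLLOW(G) = {$, a, f, g}
FOLLOW(Q) = {$, a, f, g, h}
FOLLOW(D) = {$, a, f, g}
Cell M[G, a] receives both G → Q Q D and G → Q and G → S g f — the grammar is not LL(1).

No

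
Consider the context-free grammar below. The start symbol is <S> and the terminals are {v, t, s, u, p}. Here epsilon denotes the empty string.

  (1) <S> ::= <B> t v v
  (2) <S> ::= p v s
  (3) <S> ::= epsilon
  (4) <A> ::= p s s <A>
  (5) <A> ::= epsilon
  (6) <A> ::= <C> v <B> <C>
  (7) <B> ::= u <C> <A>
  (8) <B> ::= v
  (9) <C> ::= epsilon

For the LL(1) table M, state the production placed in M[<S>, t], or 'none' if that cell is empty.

FIRST(<B>) = {u, v}
FIRST(<C>) = {epsilon}
FIRST(<S>) = {epsilon, p, u, v}  (via <B> t v v)
FIRST(<A>) = {epsilon, p, v}  (via <C> v <B> <C>)
FOLLOW(<S>) includes $ since <S> is the start symbol.
FOLLOW(<S>): <S> appears on no right-hand side. Thus FOLLOW(<S>) = {$}.
For <S> ::= <B> t v v: FIRST(<B> t v v) = {u, v}, so it goes in M[<S>, t] for t ∈ {u, v}.
For <S> ::= p v s: FIRST(p v s) = {p}, so it goes in M[<S>, t] for t ∈ {p}.
For <S> ::= epsilon: FIRST(epsilon) = {epsilon}, so it goes in M[<S>, t] for t ∈ {}; since epsilon ∈ FIRST, also for every t ∈ FOLLOW(<S>) = {$}.
None of these place a production in M[<S>, t].

none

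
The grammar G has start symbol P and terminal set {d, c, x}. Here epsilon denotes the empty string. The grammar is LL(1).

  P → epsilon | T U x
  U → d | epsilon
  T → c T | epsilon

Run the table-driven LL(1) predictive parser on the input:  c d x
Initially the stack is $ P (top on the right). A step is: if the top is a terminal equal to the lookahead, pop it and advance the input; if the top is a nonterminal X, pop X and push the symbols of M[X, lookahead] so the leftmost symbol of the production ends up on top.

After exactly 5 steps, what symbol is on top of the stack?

     Stack      Input    Action
  1  $ P        c d x $  expand P → T U x
  2  $ x U T    c d x $  expand T → c T
  3  $ x U T c  c d x $  match c
  4  $ x U T    d x $    expand T → epsilon
  5  $ x U      d x $    expand U → d
Stack after step 5: $ x d (top = d).

d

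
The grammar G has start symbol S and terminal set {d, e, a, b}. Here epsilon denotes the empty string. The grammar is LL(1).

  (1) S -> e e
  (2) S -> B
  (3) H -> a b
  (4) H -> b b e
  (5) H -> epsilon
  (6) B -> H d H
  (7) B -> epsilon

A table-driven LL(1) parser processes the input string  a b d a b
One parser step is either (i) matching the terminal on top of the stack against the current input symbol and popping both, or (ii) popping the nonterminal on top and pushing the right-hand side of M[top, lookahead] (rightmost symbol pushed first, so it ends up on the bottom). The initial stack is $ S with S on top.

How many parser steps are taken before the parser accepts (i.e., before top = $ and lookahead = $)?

9

step 1: stack=$ S  input=a b d a b $  — expand S -> B
step 2: stack=$ B  input=a b d a b $  — expand B -> H d H
step 3: stack=$ H d H  input=a b d a b $  — expand H -> a b
step 4: stack=$ H d b a  input=a b d a b $  — match a
step 5: stack=$ H d b  input=b d a b $  — match b
step 6: stack=$ H d  input=d a b $  — match d
step 7: stack=$ H  input=a b $  — expand H -> a b
step 8: stack=$ b a  input=a b $  — match a
step 9: stack=$ b  input=b $  — match b
Accept reached after 9 steps.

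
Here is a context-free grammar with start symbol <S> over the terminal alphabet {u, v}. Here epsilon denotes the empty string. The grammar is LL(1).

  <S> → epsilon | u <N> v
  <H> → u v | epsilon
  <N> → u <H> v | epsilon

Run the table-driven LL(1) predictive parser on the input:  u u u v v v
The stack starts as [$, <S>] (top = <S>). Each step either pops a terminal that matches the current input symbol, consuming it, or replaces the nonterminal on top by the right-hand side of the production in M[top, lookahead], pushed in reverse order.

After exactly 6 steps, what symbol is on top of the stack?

v

step 1: stack=$ <S>  input=u u u v v v $  — expand <S> → u <N> v
step 2: stack=$ v <N> u  input=u u u v v v $  — match u
step 3: stack=$ v <N>  input=u u v v v $  — expand <N> → u <H> v
step 4: stack=$ v v <H> u  input=u u v v v $  — match u
step 5: stack=$ v v <H>  input=u v v v $  — expand <H> → u v
step 6: stack=$ v v v u  input=u v v v $  — match u
Stack after step 6: $ v v v (top = v).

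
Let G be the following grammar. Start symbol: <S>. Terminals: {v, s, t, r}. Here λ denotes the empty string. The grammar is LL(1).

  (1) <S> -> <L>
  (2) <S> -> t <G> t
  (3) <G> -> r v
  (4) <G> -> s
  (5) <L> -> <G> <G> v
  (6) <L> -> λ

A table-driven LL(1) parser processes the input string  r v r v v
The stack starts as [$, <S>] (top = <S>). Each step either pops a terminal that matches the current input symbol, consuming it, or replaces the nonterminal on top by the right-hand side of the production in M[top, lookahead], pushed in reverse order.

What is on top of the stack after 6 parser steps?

step 1: stack=$ <S>  input=r v r v v $  — expand <S> -> <L>
step 2: stack=$ <L>  input=r v r v v $  — expand <L> -> <G> <G> v
step 3: stack=$ v <G> <G>  input=r v r v v $  — expand <G> -> r v
step 4: stack=$ v <G> v r  input=r v r v v $  — match r
step 5: stack=$ v <G> v  input=v r v v $  — match v
step 6: stack=$ v <G>  input=r v v $  — expand <G> -> r v
Stack after step 6: $ v v r (top = r).

r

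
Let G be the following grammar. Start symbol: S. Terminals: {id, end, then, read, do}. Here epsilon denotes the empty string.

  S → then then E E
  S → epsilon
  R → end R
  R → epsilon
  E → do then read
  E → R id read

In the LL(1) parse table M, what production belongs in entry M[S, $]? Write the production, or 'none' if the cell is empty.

S → epsilon

FIRST(S) = {epsilon, then}
FIRST(R) = {epsilon, end}
FIRST(E) = {do, end, id}  (via R id read)
FOLLOW(S) includes $ since S is the start symbol.
FOLLOW(S): S appears on no right-hand side. Thus FOLLOW(S) = {$}.
For S → then then E E: FIRST(then then E E) = {then}, so it goes in M[S, t] for t ∈ {then}.
For S → epsilon: FIRST(epsilon) = {epsilon}, so it goes in M[S, t] for t ∈ {}; since epsilon ∈ FIRST, also for every t ∈ FOLLOW(S) = {$}.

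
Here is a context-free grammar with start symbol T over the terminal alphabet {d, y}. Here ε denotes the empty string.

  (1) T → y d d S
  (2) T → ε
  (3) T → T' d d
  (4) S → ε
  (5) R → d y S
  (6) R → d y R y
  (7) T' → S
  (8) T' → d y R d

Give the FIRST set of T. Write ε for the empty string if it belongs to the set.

{ε, d, y}

FIRST(S): from S→ε we get {ε}. So FIRST(S) = {ε}.
FIRST(R): from R→d y S we get {d}; from R→d y R y we get {d}. So FIRST(R) = {d}.
FIRST(T'): from T'→S we get {ε}; from T'→d y R d we get {d}. So FIRST(T') = {ε, d}.
FIRST(T): from T→y d d S we get {y}; from T→ε we get {ε}; from T→T' d d we get {d}. So FIRST(T) = {ε, d, y}.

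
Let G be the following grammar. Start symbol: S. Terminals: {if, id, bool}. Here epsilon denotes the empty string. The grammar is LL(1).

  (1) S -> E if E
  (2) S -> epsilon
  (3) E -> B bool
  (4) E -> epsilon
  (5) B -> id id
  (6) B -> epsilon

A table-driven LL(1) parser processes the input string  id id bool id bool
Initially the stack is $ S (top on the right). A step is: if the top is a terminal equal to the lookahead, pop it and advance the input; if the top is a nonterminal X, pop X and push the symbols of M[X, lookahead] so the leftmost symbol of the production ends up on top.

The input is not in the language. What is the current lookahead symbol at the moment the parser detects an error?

id

     Stack              Input                 Action
  1  $ S                id id bool id bool $  expand S -> E if E
  2  $ E if E           id id bool id bool $  expand E -> B bool
  3  $ E if bool B      id id bool id bool $  expand B -> id id
  4  $ E if bool id id  id id bool id bool $  match id
  5  $ E if bool id     id bool id bool $     match id
  6  $ E if bool        bool id bool $        match bool
  7  $ E if             id bool $             error: top is terminal if but lookahead is id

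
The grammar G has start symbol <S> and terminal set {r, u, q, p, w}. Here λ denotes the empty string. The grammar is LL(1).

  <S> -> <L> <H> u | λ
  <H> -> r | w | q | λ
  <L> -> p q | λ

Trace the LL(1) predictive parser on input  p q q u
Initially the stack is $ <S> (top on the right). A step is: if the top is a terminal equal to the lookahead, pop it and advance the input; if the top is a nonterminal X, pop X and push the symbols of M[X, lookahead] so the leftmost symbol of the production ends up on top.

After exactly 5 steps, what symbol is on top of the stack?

step 1: stack=$ <S>  input=p q q u $  — expand <S> -> <L> <H> u
step 2: stack=$ u <H> <L>  input=p q q u $  — expand <L> -> p q
step 3: stack=$ u <H> q p  input=p q q u $  — match p
step 4: stack=$ u <H> q  input=q q u $  — match q
step 5: stack=$ u <H>  input=q u $  — expand <H> -> q
Stack after step 5: $ u q (top = q).

q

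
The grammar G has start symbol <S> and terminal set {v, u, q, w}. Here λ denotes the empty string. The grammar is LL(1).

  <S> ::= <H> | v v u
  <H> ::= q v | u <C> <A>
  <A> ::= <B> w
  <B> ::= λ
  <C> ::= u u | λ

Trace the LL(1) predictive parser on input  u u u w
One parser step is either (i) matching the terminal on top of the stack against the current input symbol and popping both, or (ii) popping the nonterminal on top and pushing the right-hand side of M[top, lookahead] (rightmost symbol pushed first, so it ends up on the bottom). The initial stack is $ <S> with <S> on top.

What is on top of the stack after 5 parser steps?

     Stack        Input      Action
  1  $ <S>        u u u w $  expand <S> ::= <H>
  2  $ <H>        u u u w $  expand <H> ::= u <C> <A>
  3  $ <A> <C> u  u u u w $  match u
  4  $ <A> <C>    u u w $    expand <C> ::= u u
  5  $ <A> u u    u u w $    match u
Stack after step 5: $ <A> u (top = u).

u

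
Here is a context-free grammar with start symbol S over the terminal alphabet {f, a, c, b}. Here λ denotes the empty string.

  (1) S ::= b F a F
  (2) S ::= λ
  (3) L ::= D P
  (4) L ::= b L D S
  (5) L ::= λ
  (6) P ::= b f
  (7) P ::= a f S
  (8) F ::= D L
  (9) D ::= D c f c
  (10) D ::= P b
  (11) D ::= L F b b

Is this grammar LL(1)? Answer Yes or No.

No

FIRST(S) = {λ, b}
FIRST(L) = {λ, a, b}
FIRST(P) = {a, b}
FIRST(F) = {a, b}
FIRST(D) = {a, b}
FOLLOW(S) = {$, a, b}
FOLLOW(L) = {$, a, b}
FOLLOW(P) = {$, a, b}
FOLLOW(F) = {$, a, b}
FOLLOW(D) = {$, a, b, c}
Cell M[D, a] receives both D ::= D c f c and D ::= P b and D ::= L F b b — the grammar is not LL(1).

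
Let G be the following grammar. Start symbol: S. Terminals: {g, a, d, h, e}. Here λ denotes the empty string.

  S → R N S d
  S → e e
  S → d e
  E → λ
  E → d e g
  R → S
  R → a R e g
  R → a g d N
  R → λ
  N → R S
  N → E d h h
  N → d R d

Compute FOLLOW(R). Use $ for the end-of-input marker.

{a, d, e}

FIRST(E) = {λ, d}
FIRST(S) = {a, d, e}  (via R N S d)
FIRST(R) = {λ, a, d, e}  (via S)
FIRST(N) = {a, d, e}  (via R S, E d h h)
FOLLOW(S) includes $ since S is the start symbol.
FOLLOW(E): in N→E d h h, E is followed by d h h with FIRST {d}. Thus FOLLOW(E) = {d}.
FOLLOW(R): in S→R N S d, R is followed by N S d with FIRST {a, d, e}; in R→a R e g, R is followed by e g with FIRST {e}; in N→R S, R is followed by S with FIRST {a, d, e}; in N→d R d, R is followed by d with FIRST {d}. Thus FOLLOW(R) = {a, d, e}.
FOLLOW(N): in S→R N S d, N is followed by S d with FIRST {a, d, e}; in R→a g d N, the suffix after N is empty, so FOLLOW(N) ⊇ FOLLOW(R) = {a, d, e}. Thus FOLLOW(N) = {a, d, e}.
FOLLOW(S): in S→R N S d, S is followed by d with FIRST {d}; in R→S, the suffix after S is empty, so FOLLOW(S) ⊇ FOLLOW(R) = {a, d, e}; in N→R S, the suffix after S is empty, so FOLLOW(S) ⊇ FOLLOW(N) = {a, d, e}. Thus FOLLOW(S) = {$, a, d, e}.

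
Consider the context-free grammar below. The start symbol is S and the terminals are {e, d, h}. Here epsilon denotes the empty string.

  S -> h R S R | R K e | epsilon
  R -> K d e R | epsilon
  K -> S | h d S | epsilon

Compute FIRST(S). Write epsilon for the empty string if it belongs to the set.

FIRST(S): from S->h R S R we get {h}; from S->R K e we get {d, e, h}; from S->epsilon we get {epsilon}. So FIRST(S) = {epsilon, d, e, h}.
FIRST(K): from K->S we get {epsilon, d, e, h}; from K->h d S we get {h}; from K->epsilon we get {epsilon}. So FIRST(K) = {epsilon, d, e, h}.
FIRST(R): from R->K d e R we get {d, e, h}; from R->epsilon we get {epsilon}. So FIRST(R) = {epsilon, d, e, h}.

{epsilon, d, e, h}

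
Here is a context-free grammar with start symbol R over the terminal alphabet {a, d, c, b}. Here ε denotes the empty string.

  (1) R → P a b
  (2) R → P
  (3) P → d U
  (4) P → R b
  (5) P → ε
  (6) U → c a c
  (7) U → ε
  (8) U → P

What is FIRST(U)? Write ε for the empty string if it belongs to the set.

{ε, a, b, c, d}

FIRST(R): from R→P a b we get {a, b, d}; from R→P we get {ε, a, b, d}. So FIRST(R) = {ε, a, b, d}.
FIRST(P): from P→d U we get {d}; from P→R b we get {a, b, d}; from P→ε we get {ε}. So FIRST(P) = {ε, a, b, d}.
FIRST(U): from U→c a c we get {c}; from U→ε we get {ε}; from U→P we get {ε, a, b, d}. So FIRST(U) = {ε, a, b, c, d}.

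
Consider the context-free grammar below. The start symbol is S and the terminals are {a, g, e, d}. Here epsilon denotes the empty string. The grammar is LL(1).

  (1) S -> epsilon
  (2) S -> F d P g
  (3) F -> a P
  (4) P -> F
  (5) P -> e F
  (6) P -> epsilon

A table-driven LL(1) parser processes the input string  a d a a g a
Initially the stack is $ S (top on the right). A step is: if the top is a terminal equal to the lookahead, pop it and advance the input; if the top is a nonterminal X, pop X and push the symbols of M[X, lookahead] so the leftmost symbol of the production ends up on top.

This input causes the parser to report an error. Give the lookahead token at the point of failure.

a

step 1: stack=$ S  input=a d a a g a $  — expand S -> F d P g
step 2: stack=$ g P d F  input=a d a a g a $  — expand F -> a P
step 3: stack=$ g P d P a  input=a d a a g a $  — match a
step 4: stack=$ g P d P  input=d a a g a $  — expand P -> epsilon
step 5: stack=$ g P d  input=d a a g a $  — match d
step 6: stack=$ g P  input=a a g a $  — expand P -> F
step 7: stack=$ g F  input=a a g a $  — expand F -> a P
step 8: stack=$ g P a  input=a a g a $  — match a
step 9: stack=$ g P  input=a g a $  — expand P -> F
step 10: stack=$ g F  input=a g a $  — expand F -> a P
step 11: stack=$ g P a  input=a g a $  — match a
step 12: stack=$ g P  input=g a $  — expand P -> epsilon
step 13: stack=$ g  input=g a $  — match g
step 14: stack=$  input=a $  — error: stack empty but input remains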